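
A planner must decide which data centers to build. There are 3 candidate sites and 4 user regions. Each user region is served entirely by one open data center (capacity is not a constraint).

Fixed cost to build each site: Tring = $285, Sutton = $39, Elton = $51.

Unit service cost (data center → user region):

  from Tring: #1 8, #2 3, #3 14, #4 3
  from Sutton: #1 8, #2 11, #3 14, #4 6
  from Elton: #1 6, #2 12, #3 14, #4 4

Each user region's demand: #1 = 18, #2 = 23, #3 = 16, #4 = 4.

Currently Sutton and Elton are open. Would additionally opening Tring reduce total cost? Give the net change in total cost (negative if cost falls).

No — net change +97 (cost rises by 97).

Current service cost with {Sutton, Elton}: 601.
Adding Tring: each user region re-picks its cheapest; new service cost 413, saving 188.
Extra fixed cost: 285. Net change = 285 − 188 = 97.
(Totals: 691 → 788.)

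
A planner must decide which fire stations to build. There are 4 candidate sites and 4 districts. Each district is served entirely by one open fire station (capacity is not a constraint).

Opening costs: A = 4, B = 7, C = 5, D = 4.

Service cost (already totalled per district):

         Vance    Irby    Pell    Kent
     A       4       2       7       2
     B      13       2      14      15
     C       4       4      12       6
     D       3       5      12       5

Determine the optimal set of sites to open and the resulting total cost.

For any fixed open set, each district goes to its cheapest open site; total = fixed + service.
{A}: Vance→A 4, Irby→A 2, Pell→A 7, Kent→A 2. Service 15; fixed 4; total 19.
{A, D}: service 14 + fixed 8 = 22
{A, C}: Vance→A 4, Irby→A 2, Pell→A 7, Kent→A 2. Service 15; fixed 9; total 24.
{A, B, C, D}: Vance→D 3, Irby→A 2, Pell→A 7, Kent→A 2. Service 14; fixed 20; total 34.
No other subset beats 19.

Open A only; minimum total cost 19.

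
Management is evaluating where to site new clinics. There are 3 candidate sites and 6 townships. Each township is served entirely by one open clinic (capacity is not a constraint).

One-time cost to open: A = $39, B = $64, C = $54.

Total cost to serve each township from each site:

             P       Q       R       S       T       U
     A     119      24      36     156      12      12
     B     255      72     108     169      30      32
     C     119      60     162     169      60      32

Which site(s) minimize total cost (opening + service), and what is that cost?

For any fixed open set, each township goes to its cheapest open site; total = fixed + service.
{A}: P→A 119, Q→A 24, R→A 36, S→A 156, T→A 12, U→A 12. Service 359; fixed 39; total 398.
{A, C}: service 359 + fixed 93 = 452
{A, B}: service 359 + fixed 103 = 462
{A, B, C}: service 359 + fixed 157 = 516
(All 7 nonempty subsets were checked; A only is lowest.)

Open A only; minimum total cost 398.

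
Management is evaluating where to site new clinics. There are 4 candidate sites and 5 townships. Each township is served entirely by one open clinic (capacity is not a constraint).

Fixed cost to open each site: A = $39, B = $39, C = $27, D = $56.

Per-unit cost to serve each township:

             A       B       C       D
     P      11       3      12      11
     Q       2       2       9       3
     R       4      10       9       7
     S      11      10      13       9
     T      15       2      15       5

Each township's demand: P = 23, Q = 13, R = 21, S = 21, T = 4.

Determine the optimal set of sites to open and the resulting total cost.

For any fixed open set, each township goes to its cheapest open site; total = fixed + service.
{A, B}: P→B 3·23=69, Q→A 2·13=26, R→A 4·21=84, S→B 10·21=210, T→B 2·4=8. Service 397; fixed 78; total 475.
{A, B, C}: service 397 + fixed 105 = 502
{A, B, D}: service 376 + fixed 134 = 510
{A, B, C, D}: P→B 3·23=69, Q→A 2·13=26, R→A 4·21=84, S→D 9·21=189, T→B 2·4=8. Service 376; fixed 161; total 537.
No other subset beats 475.

Open A and B; minimum total cost 475.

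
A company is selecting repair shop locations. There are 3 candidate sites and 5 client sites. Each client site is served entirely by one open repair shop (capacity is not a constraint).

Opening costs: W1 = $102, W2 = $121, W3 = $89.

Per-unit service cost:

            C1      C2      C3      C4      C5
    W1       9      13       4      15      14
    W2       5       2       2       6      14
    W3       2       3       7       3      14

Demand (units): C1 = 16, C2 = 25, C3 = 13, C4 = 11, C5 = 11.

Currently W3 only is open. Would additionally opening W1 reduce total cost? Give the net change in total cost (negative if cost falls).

No — net change +63 (cost rises by 63).

Current service cost with {W3}: 385.
Adding W1: each client site re-picks its cheapest; new service cost 346, saving 39.
Extra fixed cost: 102. Net change = 102 − 39 = 63.
(Totals: 474 → 537.)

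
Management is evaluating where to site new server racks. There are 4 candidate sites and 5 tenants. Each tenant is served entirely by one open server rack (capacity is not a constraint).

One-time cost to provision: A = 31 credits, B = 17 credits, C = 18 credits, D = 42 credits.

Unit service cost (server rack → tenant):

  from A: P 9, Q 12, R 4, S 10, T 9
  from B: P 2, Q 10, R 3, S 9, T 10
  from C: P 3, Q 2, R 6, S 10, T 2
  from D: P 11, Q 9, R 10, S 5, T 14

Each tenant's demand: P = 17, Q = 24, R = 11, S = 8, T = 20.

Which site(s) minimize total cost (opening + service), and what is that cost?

For any fixed open set, each tenant goes to its cheapest open site; total = fixed + service.
{B, C}: P→B 2·17=34, Q→C 2·24=48, R→B 3·11=33, S→B 9·8=72, T→C 2·20=40. Service 227; fixed 35; total 262.
{B, C, D}: service 195 + fixed 77 = 272
{A, B, C}: P→B 2·17=34, Q→C 2·24=48, R→B 3·11=33, S→B 9·8=72, T→C 2·20=40. Service 227; fixed 66; total 293.
{A, B, C, D}: P→B 2·17=34, Q→C 2·24=48, R→B 3·11=33, S→D 5·8=40, T→C 2·20=40. Service 195; fixed 108; total 303.
No other subset beats 262.

Open B and C; minimum total cost 262.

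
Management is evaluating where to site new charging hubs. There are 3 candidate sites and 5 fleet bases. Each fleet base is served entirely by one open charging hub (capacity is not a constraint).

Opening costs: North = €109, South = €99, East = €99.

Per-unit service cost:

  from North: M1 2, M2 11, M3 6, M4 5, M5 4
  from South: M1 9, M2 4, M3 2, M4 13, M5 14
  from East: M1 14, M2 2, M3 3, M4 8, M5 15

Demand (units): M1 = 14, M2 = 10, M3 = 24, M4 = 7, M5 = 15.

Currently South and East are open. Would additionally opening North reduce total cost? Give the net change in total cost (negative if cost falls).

Current service cost with {South, East}: 460.
Adding North: each fleet base re-picks its cheapest; new service cost 191, saving 269.
Extra fixed cost: 109. Net change = 109 − 269 = -160.
(Totals: 658 → 498.)

Yes — net change −160 (cost falls by 160).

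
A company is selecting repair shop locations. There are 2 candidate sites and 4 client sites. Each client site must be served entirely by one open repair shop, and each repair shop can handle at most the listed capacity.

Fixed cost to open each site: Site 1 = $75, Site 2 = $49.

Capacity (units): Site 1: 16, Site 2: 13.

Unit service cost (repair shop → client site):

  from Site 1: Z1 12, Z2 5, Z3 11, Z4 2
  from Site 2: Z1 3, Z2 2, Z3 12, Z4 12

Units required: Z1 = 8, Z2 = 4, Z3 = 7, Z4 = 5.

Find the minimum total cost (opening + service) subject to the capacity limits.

Minimum total cost: 243

Open {Site 1, Site 2}: Z1→Site 2 3·8=24, Z2→Site 2 2·4=8, Z3→Site 1 11·7=77, Z4→Site 1 2·5=10.
Loads: Site 1 carries 12/16, Site 2 carries 12/13. Service 119; fixed 124; total 243.
Next best feasible plan costs 255.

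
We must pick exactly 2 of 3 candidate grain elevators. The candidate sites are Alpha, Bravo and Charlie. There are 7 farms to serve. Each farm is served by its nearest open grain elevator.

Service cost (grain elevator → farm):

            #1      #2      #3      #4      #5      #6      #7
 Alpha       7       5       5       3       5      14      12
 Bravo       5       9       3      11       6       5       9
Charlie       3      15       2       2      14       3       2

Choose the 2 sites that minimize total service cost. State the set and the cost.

With exactly 2 open, each farm uses its cheapest among the chosen.
{Alpha, Charlie}: #1→Charlie 3, #2→Alpha 5, #3→Charlie 2, #4→Charlie 2, #5→Alpha 5, #6→Charlie 3, #7→Charlie 2. Service cost 22.
{Bravo, Charlie}: service cost 27
{Alpha, Bravo}: service cost 35
Among all 3 size-2 choices, {Alpha, Charlie} is lowest.

Choose Alpha and Charlie; total service cost 22.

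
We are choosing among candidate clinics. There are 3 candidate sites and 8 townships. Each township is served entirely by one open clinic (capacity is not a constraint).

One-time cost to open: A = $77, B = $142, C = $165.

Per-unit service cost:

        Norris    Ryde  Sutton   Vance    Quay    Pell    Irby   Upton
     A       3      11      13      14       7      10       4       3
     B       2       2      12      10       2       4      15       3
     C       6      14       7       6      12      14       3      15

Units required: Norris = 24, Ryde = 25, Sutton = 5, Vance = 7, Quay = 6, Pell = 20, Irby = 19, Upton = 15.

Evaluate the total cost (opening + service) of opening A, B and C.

Total cost: 753

Each township is assigned to its cheapest site among the open ones.
{A, B, C}: Norris→B 2·24=48, Ryde→B 2·25=50, Sutton→C 7·5=35, Vance→C 6·7=42, Quay→B 2·6=12, Pell→B 4·20=80, Irby→C 3·19=57, Upton→A 3·15=45. Service 369; fixed 384; total 753.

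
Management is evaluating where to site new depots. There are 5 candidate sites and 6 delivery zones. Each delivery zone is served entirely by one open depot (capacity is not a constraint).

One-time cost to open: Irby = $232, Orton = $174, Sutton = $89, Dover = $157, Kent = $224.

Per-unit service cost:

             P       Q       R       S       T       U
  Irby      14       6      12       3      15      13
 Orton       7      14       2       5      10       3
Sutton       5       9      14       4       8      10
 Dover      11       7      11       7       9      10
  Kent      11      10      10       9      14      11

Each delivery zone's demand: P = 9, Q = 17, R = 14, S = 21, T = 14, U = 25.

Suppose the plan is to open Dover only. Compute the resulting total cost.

Each delivery zone is assigned to its cheapest site among the open ones.
{Dover}: P→Dover 11·9=99, Q→Dover 7·17=119, R→Dover 11·14=154, S→Dover 7·21=147, T→Dover 9·14=126, U→Dover 10·25=250. Service 895; fixed 157; total 1052.

Total cost: 1052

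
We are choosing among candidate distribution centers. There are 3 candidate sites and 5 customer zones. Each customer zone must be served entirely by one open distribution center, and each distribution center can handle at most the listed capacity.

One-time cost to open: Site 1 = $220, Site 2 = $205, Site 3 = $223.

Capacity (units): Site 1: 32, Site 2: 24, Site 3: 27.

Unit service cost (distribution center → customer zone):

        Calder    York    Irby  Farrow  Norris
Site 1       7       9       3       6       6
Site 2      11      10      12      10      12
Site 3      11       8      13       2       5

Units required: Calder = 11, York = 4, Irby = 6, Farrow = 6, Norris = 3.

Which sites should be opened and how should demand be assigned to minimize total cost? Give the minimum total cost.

Open {Site 1}: Calder→Site 1 7·11=77, York→Site 1 9·4=36, Irby→Site 1 3·6=18, Farrow→Site 1 6·6=36, Norris→Site 1 6·3=18.
Loads: Site 1 carries 30/32. Service 185; fixed 220; total 405.
Next best feasible plan costs 597.

Minimum total cost: 405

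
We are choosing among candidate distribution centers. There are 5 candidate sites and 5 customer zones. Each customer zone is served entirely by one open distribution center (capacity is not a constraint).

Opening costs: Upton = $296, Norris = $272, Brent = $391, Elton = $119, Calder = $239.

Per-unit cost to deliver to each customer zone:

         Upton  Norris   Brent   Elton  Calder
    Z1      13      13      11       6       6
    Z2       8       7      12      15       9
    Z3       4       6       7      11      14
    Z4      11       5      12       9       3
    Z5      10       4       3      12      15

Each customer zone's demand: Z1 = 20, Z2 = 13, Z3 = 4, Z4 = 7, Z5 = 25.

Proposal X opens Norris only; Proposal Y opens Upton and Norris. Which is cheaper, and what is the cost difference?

Proposal X: {Norris}: Z1→Norris 13·20=260, Z2→Norris 7·13=91, Z3→Norris 6·4=24, Z4→Norris 5·7=35, Z5→Norris 4·25=100. Service 510; fixed 272; total 782.
Proposal Y: {Upton, Norris}: Z1→Upton 13·20=260, Z2→Norris 7·13=91, Z3→Upton 4·4=16, Z4→Norris 5·7=35, Z5→Norris 4·25=100. Service 502; fixed 568; total 1070.
Difference: |782 − 1070| = 288.

Proposal X is cheaper by 288.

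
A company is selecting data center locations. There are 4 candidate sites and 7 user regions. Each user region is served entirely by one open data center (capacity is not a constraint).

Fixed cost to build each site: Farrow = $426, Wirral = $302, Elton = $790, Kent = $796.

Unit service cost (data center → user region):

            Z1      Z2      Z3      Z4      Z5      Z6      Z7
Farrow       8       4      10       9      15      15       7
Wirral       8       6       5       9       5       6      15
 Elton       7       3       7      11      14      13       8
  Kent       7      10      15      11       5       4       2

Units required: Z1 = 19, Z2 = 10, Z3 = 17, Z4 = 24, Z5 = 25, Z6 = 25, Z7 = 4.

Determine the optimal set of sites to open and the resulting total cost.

For any fixed open set, each user region goes to its cheapest open site; total = fixed + service.
{Wirral}: Z1→Wirral 8·19=152, Z2→Wirral 6·10=60, Z3→Wirral 5·17=85, Z4→Wirral 9·24=216, Z5→Wirral 5·25=125, Z6→Wirral 6·25=150, Z7→Wirral 15·4=60. Service 848; fixed 302; total 1150.
{Farrow, Wirral}: service 796 + fixed 728 = 1524
{Kent}: service 985 + fixed 796 = 1781
{Farrow, Wirral, Elton, Kent}: Z1→Elton 7·19=133, Z2→Elton 3·10=30, Z3→Wirral 5·17=85, Z4→Farrow 9·24=216, Z5→Wirral 5·25=125, Z6→Kent 4·25=100, Z7→Kent 2·4=8. Service 697; fixed 2314; total 3011.
No other subset beats 1150.

Open Wirral only; minimum total cost 1150.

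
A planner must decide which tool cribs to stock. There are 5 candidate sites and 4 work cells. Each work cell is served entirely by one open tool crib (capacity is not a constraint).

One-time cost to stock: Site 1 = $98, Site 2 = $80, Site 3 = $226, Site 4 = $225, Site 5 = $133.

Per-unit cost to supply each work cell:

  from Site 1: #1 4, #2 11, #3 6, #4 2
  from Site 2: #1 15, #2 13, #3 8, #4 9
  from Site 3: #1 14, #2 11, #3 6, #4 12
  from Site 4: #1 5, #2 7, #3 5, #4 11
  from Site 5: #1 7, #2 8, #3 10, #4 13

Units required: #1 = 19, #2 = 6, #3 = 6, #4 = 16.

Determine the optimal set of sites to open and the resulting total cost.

Open Site 1 only; minimum total cost 308.

For any fixed open set, each work cell goes to its cheapest open site; total = fixed + service.
{Site 1}: #1→Site 1 4·19=76, #2→Site 1 11·6=66, #3→Site 1 6·6=36, #4→Site 1 2·16=32. Service 210; fixed 98; total 308.
{Site 1, Site 2}: #1→Site 1 4·19=76, #2→Site 1 11·6=66, #3→Site 1 6·6=36, #4→Site 1 2·16=32. Service 210; fixed 178; total 388.
{Site 1, Site 5}: service 192 + fixed 231 = 423
{Site 1, Site 2, Site 3, Site 4, Site 5}: service 180 + fixed 762 = 942
No other subset beats 308.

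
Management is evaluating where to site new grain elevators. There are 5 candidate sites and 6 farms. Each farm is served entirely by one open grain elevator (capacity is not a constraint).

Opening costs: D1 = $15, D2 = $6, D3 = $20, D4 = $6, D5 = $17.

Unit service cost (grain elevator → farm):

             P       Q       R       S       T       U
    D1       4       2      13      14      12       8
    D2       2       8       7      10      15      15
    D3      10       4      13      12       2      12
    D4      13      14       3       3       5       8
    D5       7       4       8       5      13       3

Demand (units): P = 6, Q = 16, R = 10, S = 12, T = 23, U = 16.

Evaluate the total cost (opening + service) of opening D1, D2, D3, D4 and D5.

Total cost: 268

Each farm is assigned to its cheapest site among the open ones.
{D1, D2, D3, D4, D5}: P→D2 2·6=12, Q→D1 2·16=32, R→D4 3·10=30, S→D4 3·12=36, T→D3 2·23=46, U→D5 3·16=48. Service 204; fixed 64; total 268.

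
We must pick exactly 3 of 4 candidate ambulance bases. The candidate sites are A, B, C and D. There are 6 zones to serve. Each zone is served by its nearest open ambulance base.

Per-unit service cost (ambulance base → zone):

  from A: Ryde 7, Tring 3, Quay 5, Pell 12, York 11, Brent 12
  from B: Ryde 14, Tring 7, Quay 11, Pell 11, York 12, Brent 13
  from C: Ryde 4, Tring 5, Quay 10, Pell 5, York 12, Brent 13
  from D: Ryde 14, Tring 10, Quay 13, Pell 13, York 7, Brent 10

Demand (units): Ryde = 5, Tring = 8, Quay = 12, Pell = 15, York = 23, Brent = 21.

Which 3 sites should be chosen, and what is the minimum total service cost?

With exactly 3 open, each zone uses its cheapest among the chosen.
{A, C, D}: Ryde→C 4·5=20, Tring→A 3·8=24, Quay→A 5·12=60, Pell→C 5·15=75, York→D 7·23=161, Brent→D 10·21=210. Service cost 550.
{B, C, D}: service cost 626
{A, B, D}: service cost 655
Among all 4 size-3 choices, {A, C, D} is lowest.

Choose A, C and D; total service cost 550.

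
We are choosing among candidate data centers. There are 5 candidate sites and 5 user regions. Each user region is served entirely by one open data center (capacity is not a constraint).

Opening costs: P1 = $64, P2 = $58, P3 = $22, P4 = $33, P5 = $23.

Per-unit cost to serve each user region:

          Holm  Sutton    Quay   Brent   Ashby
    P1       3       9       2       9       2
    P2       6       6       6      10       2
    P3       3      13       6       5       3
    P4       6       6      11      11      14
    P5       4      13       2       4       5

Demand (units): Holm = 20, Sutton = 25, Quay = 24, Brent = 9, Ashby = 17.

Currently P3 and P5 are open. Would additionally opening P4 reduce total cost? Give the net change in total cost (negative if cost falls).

Current service cost with {P3, P5}: 520.
Adding P4: each user region re-picks its cheapest; new service cost 345, saving 175.
Extra fixed cost: 33. Net change = 33 − 175 = -142.
(Totals: 565 → 423.)

Yes — net change −142 (cost falls by 142).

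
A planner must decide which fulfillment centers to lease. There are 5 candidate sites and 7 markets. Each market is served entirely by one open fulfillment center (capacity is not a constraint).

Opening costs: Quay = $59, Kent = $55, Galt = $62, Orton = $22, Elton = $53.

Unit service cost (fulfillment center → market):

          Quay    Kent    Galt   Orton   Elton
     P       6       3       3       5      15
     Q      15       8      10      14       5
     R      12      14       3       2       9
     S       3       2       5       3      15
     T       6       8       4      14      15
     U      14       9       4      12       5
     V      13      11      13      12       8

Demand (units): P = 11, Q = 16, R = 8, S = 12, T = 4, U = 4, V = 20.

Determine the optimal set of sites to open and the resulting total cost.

For any fixed open set, each market goes to its cheapest open site; total = fixed + service.
{Galt, Orton, Elton}: P→Galt 3·11=33, Q→Elton 5·16=80, R→Orton 2·8=16, S→Orton 3·12=36, T→Galt 4·4=16, U→Galt 4·4=16, V→Elton 8·20=160. Service 357; fixed 137; total 494.
{Kent, Orton, Elton}: service 365 + fixed 130 = 495
{Orton, Elton}: service 423 + fixed 75 = 498
{Quay, Kent, Galt, Orton, Elton}: P→Kent 3·11=33, Q→Elton 5·16=80, R→Orton 2·8=16, S→Kent 2·12=24, T→Galt 4·4=16, U→Galt 4·4=16, V→Elton 8·20=160. Service 345; fixed 251; total 596.
No other subset beats 494.

Open Galt, Orton and Elton; minimum total cost 494.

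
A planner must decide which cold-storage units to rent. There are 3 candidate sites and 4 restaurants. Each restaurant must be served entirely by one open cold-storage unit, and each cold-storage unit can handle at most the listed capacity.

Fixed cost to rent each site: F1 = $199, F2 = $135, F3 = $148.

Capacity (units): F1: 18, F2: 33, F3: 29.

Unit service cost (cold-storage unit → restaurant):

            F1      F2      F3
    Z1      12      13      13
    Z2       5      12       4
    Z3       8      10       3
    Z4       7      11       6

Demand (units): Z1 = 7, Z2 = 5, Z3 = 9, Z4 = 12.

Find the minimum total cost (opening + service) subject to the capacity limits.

Minimum total cost: 493

Open {F2, F3}: Z1→F2 13·7=91, Z2→F3 4·5=20, Z3→F3 3·9=27, Z4→F3 6·12=72.
Loads: F2 carries 7/33, F3 carries 26/29. Service 210; fixed 283; total 493.
Next best feasible plan costs 508.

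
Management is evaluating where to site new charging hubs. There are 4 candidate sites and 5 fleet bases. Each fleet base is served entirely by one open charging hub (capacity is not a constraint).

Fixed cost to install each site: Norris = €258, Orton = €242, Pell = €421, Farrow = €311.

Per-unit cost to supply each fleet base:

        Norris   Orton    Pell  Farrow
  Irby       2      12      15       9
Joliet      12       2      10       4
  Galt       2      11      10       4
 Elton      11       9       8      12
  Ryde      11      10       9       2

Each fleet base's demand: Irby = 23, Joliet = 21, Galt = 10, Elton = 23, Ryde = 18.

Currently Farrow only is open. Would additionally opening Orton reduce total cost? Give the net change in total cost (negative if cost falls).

No — net change +131 (cost rises by 131).

Current service cost with {Farrow}: 643.
Adding Orton: each fleet base re-picks its cheapest; new service cost 532, saving 111.
Extra fixed cost: 242. Net change = 242 − 111 = 131.
(Totals: 954 → 1085.)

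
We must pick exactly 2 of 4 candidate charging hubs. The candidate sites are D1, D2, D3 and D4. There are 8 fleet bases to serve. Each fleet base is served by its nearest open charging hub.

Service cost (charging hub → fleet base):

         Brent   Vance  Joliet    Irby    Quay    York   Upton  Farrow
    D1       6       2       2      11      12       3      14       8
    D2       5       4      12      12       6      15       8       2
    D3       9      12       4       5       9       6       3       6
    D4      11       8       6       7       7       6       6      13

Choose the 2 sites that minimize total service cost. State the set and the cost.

Choose D2 and D3; total service cost 35.

With exactly 2 open, each fleet base uses its cheapest among the chosen.
{D2, D3}: Brent→D2 5, Vance→D2 4, Joliet→D3 4, Irby→D3 5, Quay→D2 6, York→D3 6, Upton→D3 3, Farrow→D2 2. Service cost 35.
{D1, D3}: service cost 36
{D1, D2}: service cost 39
Among all 6 size-2 choices, {D2, D3} is lowest.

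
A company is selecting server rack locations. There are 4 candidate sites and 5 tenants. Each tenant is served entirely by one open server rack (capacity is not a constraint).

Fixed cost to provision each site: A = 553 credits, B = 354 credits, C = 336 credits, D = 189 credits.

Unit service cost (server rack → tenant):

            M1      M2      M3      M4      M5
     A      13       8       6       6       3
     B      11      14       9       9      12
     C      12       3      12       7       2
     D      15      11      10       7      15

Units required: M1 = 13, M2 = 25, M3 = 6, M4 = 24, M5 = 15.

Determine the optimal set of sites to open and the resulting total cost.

Open C only; minimum total cost 837.

For any fixed open set, each tenant goes to its cheapest open site; total = fixed + service.
{C}: M1→C 12·13=156, M2→C 3·25=75, M3→C 12·6=72, M4→C 7·24=168, M5→C 2·15=30. Service 501; fixed 336; total 837.
{C, D}: service 489 + fixed 525 = 1014
{D}: M1→D 15·13=195, M2→D 11·25=275, M3→D 10·6=60, M4→D 7·24=168, M5→D 15·15=225. Service 923; fixed 189; total 1112.
{A, B, C, D}: M1→B 11·13=143, M2→C 3·25=75, M3→A 6·6=36, M4→A 6·24=144, M5→C 2·15=30. Service 428; fixed 1432; total 1860.
No other subset beats 837.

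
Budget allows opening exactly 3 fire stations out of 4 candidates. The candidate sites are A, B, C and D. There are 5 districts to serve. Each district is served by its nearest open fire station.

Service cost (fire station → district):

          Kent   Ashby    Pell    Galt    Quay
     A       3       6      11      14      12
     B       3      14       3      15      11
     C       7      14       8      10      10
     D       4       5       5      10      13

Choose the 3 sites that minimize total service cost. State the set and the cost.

With exactly 3 open, each district uses its cheapest among the chosen.
{B, C, D}: Kent→B 3, Ashby→D 5, Pell→B 3, Galt→C 10, Quay→C 10. Service cost 31.
{A, B, C}: service cost 32
{A, B, D}: service cost 32
Among all 4 size-3 choices, {B, C, D} is lowest.

Choose B, C and D; total service cost 31.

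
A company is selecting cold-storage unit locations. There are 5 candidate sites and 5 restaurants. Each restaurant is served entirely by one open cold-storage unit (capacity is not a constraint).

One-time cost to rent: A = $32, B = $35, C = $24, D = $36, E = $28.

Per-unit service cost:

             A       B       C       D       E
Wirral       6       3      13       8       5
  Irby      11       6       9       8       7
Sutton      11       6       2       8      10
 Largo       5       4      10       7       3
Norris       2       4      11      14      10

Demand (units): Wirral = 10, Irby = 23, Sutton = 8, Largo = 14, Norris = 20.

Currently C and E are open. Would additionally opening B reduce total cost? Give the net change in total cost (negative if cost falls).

Yes — net change −128 (cost falls by 128).

Current service cost with {C, E}: 469.
Adding B: each restaurant re-picks its cheapest; new service cost 306, saving 163.
Extra fixed cost: 35. Net change = 35 − 163 = -128.
(Totals: 521 → 393.)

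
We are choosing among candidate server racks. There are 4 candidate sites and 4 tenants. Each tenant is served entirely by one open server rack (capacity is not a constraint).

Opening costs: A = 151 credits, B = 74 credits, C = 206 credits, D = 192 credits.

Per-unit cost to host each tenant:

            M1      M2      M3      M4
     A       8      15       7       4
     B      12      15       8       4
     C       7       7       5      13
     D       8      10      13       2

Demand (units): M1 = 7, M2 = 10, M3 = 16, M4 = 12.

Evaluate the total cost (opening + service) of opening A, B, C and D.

Each tenant is assigned to its cheapest site among the open ones.
{A, B, C, D}: M1→C 7·7=49, M2→C 7·10=70, M3→C 5·16=80, M4→D 2·12=24. Service 223; fixed 623; total 846.

Total cost: 846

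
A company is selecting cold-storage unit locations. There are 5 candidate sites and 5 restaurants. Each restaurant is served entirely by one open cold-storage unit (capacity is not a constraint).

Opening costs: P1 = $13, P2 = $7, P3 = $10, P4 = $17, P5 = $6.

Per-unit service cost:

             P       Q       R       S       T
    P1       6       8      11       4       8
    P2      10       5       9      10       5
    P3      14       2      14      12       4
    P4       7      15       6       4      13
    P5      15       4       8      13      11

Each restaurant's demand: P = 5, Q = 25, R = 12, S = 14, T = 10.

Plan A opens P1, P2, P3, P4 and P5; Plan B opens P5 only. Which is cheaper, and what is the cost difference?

Plan A is cheaper by 268.

Plan A: {P1, P2, P3, P4, P5}: P→P1 6·5=30, Q→P3 2·25=50, R→P4 6·12=72, S→P1 4·14=56, T→P3 4·10=40. Service 248; fixed 53; total 301.
Plan B: {P5}: P→P5 15·5=75, Q→P5 4·25=100, R→P5 8·12=96, S→P5 13·14=182, T→P5 11·10=110. Service 563; fixed 6; total 569.
Difference: |301 − 569| = 268.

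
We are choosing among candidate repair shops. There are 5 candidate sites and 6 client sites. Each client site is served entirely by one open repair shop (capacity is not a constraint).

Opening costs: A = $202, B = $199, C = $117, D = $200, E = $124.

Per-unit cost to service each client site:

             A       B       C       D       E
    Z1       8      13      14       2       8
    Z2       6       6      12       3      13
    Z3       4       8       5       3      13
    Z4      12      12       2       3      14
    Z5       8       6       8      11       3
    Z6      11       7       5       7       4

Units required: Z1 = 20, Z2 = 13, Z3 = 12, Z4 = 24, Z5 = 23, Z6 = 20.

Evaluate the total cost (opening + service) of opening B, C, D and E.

Total cost: 952

Each client site is assigned to its cheapest site among the open ones.
{B, C, D, E}: Z1→D 2·20=40, Z2→D 3·13=39, Z3→D 3·12=36, Z4→C 2·24=48, Z5→E 3·23=69, Z6→E 4·20=80. Service 312; fixed 640; total 952.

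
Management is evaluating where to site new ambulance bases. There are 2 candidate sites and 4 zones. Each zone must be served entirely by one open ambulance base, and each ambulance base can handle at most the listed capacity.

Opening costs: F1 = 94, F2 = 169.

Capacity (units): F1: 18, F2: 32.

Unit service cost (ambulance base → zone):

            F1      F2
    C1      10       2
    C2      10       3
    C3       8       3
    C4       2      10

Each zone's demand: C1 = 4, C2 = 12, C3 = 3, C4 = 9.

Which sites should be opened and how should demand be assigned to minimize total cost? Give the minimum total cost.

Minimum total cost: 312

Open {F2}: C1→F2 2·4=8, C2→F2 3·12=36, C3→F2 3·3=9, C4→F2 10·9=90.
Loads: F2 carries 28/32. Service 143; fixed 169; total 312.
Next best feasible plan costs 334.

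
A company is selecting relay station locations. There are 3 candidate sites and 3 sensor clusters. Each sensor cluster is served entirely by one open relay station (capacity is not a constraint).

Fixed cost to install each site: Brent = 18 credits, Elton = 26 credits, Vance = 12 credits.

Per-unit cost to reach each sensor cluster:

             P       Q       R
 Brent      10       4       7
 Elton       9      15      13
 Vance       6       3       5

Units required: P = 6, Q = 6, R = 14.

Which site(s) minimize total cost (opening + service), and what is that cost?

For any fixed open set, each sensor cluster goes to its cheapest open site; total = fixed + service.
{Vance}: P→Vance 6·6=36, Q→Vance 3·6=18, R→Vance 5·14=70. Service 124; fixed 12; total 136.
{Brent, Vance}: P→Vance 6·6=36, Q→Vance 3·6=18, R→Vance 5·14=70. Service 124; fixed 30; total 154.
{Elton, Vance}: service 124 + fixed 38 = 162
{Brent, Elton, Vance}: P→Vance 6·6=36, Q→Vance 3·6=18, R→Vance 5·14=70. Service 124; fixed 56; total 180.
No other subset beats 136.

Open Vance only; minimum total cost 136.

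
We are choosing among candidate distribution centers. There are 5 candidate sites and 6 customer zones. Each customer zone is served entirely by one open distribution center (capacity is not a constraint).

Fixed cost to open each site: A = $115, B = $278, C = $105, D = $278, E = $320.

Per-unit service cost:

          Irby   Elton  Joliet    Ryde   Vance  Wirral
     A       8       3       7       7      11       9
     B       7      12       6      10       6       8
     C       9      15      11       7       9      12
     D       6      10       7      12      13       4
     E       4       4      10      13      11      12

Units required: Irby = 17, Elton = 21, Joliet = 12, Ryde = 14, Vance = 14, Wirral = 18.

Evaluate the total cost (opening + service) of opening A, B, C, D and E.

Each customer zone is assigned to its cheapest site among the open ones.
{A, B, C, D, E}: Irby→E 4·17=68, Elton→A 3·21=63, Joliet→B 6·12=72, Ryde→A 7·14=98, Vance→B 6·14=84, Wirral→D 4·18=72. Service 457; fixed 1096; total 1553.

Total cost: 1553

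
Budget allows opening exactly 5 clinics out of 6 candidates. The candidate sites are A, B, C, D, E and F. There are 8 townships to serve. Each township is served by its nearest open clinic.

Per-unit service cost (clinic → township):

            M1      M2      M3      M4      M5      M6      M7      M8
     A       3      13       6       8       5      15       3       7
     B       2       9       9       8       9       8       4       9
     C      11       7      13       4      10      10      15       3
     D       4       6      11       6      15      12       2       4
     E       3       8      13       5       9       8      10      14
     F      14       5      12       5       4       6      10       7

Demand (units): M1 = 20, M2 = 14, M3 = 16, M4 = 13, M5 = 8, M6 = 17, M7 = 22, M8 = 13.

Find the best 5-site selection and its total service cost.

With exactly 5 open, each township uses its cheapest among the chosen.
{A, B, C, D, F}: M1→B 2·20=40, M2→F 5·14=70, M3→A 6·16=96, M4→C 4·13=52, M5→F 4·8=32, M6→F 6·17=102, M7→D 2·22=44, M8→C 3·13=39. Service cost 475.
{A, C, D, E, F}: service cost 495
{A, B, C, E, F}: service cost 497
Among all 6 size-5 choices, {A, B, C, D, F} is lowest.

Choose A, B, C, D and F; total service cost 475.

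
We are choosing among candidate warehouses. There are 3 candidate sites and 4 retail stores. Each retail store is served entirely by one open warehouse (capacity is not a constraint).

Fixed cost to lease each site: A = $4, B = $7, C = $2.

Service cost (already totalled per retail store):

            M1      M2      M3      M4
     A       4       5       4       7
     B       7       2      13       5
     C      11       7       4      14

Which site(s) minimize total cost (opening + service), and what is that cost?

Open A only; minimum total cost 24.

For any fixed open set, each retail store goes to its cheapest open site; total = fixed + service.
{A}: M1→A 4, M2→A 5, M3→A 4, M4→A 7. Service 20; fixed 4; total 24.
{A, B}: M1→A 4, M2→B 2, M3→A 4, M4→B 5. Service 15; fixed 11; total 26.
{A, C}: service 20 + fixed 6 = 26
{A, B, C}: service 15 + fixed 13 = 28
No other subset beats 24.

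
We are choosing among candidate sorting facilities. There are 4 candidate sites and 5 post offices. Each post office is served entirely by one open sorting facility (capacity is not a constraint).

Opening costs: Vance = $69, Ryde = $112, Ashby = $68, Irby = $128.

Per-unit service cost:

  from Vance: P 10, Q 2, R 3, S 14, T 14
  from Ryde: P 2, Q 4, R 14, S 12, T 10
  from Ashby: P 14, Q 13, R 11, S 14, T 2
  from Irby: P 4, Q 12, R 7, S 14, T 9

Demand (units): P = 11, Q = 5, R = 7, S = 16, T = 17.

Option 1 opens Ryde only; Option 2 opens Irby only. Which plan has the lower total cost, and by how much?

Option 1 is cheaper by 44.

Option 1: {Ryde}: P→Ryde 2·11=22, Q→Ryde 4·5=20, R→Ryde 14·7=98, S→Ryde 12·16=192, T→Ryde 10·17=170. Service 502; fixed 112; total 614.
Option 2: {Irby}: P→Irby 4·11=44, Q→Irby 12·5=60, R→Irby 7·7=49, S→Irby 14·16=224, T→Irby 9·17=153. Service 530; fixed 128; total 658.
Difference: |614 − 658| = 44.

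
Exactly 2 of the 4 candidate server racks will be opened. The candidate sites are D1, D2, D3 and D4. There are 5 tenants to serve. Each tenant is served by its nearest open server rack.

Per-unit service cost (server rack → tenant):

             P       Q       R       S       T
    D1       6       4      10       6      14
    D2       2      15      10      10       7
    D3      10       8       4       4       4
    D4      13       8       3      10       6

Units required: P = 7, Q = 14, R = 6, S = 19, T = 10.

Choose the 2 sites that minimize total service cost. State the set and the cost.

With exactly 2 open, each tenant uses its cheapest among the chosen.
{D1, D3}: P→D1 6·7=42, Q→D1 4·14=56, R→D3 4·6=24, S→D3 4·19=76, T→D3 4·10=40. Service cost 238.
{D2, D3}: service cost 266
{D1, D4}: service cost 290
Among all 6 size-2 choices, {D1, D3} is lowest.

Choose D1 and D3; total service cost 238.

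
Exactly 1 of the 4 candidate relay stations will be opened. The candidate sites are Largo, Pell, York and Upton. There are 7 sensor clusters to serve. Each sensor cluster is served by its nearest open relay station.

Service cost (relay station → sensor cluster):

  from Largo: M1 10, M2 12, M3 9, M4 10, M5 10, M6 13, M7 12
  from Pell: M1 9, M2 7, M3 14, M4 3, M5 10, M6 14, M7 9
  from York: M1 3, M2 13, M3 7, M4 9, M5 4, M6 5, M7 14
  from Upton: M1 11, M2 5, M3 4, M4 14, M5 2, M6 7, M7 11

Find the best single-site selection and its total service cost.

With exactly 1 open, each sensor cluster uses its cheapest among the chosen.
{Upton}: M1→Upton 11, M2→Upton 5, M3→Upton 4, M4→Upton 14, M5→Upton 2, M6→Upton 7, M7→Upton 11. Service cost 54.
{York}: service cost 55
{Pell}: service cost 66
Among all 4 size-1 choices, {Upton} is lowest.

Choose Upton only; total service cost 54.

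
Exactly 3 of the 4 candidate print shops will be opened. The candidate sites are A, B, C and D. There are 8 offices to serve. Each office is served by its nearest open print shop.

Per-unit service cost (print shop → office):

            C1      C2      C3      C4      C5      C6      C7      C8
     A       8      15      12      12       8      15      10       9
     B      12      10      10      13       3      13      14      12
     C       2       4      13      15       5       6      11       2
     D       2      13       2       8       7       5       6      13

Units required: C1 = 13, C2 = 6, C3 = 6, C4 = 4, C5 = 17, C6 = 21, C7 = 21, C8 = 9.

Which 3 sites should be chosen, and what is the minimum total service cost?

Choose B, C and D; total service cost 394.

With exactly 3 open, each office uses its cheapest among the chosen.
{B, C, D}: C1→C 2·13=26, C2→C 4·6=24, C3→D 2·6=12, C4→D 8·4=32, C5→B 3·17=51, C6→D 5·21=105, C7→D 6·21=126, C8→C 2·9=18. Service cost 394.
{A, C, D}: service cost 428
{A, B, D}: service cost 493
Among all 4 size-3 choices, {B, C, D} is lowest.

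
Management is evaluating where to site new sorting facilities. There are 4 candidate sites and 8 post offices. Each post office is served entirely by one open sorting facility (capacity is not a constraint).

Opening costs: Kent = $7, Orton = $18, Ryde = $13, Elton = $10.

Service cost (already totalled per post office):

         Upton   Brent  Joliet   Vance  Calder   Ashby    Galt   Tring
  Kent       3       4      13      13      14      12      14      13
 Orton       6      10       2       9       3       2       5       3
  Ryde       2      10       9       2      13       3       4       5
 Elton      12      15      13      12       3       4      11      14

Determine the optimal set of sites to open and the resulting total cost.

For any fixed open set, each post office goes to its cheapest open site; total = fixed + service.
{Kent, Orton}: Upton→Kent 3, Brent→Kent 4, Joliet→Orton 2, Vance→Orton 9, Calder→Orton 3, Ashby→Orton 2, Galt→Orton 5, Tring→Orton 3. Service 31; fixed 25; total 56.
{Orton}: Upton→Orton 6, Brent→Orton 10, Joliet→Orton 2, Vance→Orton 9, Calder→Orton 3, Ashby→Orton 2, Galt→Orton 5, Tring→Orton 3. Service 40; fixed 18; total 58.
{Orton, Ryde}: Upton→Ryde 2, Brent→Orton 10, Joliet→Orton 2, Vance→Ryde 2, Calder→Orton 3, Ashby→Orton 2, Galt→Ryde 4, Tring→Orton 3. Service 28; fixed 31; total 59.
{Kent, Orton, Ryde, Elton}: Upton→Ryde 2, Brent→Kent 4, Joliet→Orton 2, Vance→Ryde 2, Calder→Orton 3, Ashby→Orton 2, Galt→Ryde 4, Tring→Orton 3. Service 22; fixed 48; total 70.
No other subset beats 56.

Open Kent and Orton; minimum total cost 56.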